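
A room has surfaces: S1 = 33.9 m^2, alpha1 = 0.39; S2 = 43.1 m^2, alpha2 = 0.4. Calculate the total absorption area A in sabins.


Given surfaces:
  Surface 1: 33.9 * 0.39 = 13.221
  Surface 2: 43.1 * 0.4 = 17.24
Formula: A = sum(Si * alpha_i)
A = 13.221 + 17.24
A = 30.46

30.46 sabins


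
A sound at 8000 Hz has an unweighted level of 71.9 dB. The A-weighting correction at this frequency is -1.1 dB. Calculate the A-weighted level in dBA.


Given values:
  SPL = 71.9 dB
  A-weighting at 8000 Hz = -1.1 dB
Formula: L_A = SPL + A_weight
L_A = 71.9 + (-1.1)
L_A = 70.8

70.8 dBA


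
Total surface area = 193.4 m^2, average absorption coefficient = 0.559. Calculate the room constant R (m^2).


Given values:
  S = 193.4 m^2, alpha = 0.559
Formula: R = S * alpha / (1 - alpha)
Numerator: 193.4 * 0.559 = 108.1106
Denominator: 1 - 0.559 = 0.441
R = 108.1106 / 0.441 = 245.15

245.15 m^2


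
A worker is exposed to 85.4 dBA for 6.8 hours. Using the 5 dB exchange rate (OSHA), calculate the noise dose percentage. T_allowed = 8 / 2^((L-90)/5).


Given values:
  L = 85.4 dBA, T = 6.8 hours
Formula: T_allowed = 8 / 2^((L - 90) / 5)
Compute exponent: (85.4 - 90) / 5 = -0.92
Compute 2^(-0.92) = 0.528509
T_allowed = 8 / 0.528509 = 15.136923 hours
Dose = (T / T_allowed) * 100
Dose = (6.8 / 15.136923) * 100 = 44.92

44.92 %


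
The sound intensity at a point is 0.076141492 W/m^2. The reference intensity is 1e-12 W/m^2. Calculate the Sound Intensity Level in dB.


Given values:
  I = 0.076141492 W/m^2
  I_ref = 1e-12 W/m^2
Formula: SIL = 10 * log10(I / I_ref)
Compute ratio: I / I_ref = 76141492000
Compute log10: log10(76141492000) = 10.881621
Multiply: SIL = 10 * 10.881621 = 108.82

108.82 dB


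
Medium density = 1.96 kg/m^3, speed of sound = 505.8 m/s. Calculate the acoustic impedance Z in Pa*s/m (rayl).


Given values:
  rho = 1.96 kg/m^3
  c = 505.8 m/s
Formula: Z = rho * c
Z = 1.96 * 505.8
Z = 991.37

991.37 rayl


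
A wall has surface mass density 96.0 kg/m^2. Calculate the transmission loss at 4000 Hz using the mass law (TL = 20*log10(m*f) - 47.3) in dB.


Given values:
  m = 96.0 kg/m^2, f = 4000 Hz
Formula: TL = 20 * log10(m * f) - 47.3
Compute m * f = 96.0 * 4000 = 384000.0
Compute log10(384000.0) = 5.584331
Compute 20 * 5.584331 = 111.6866
TL = 111.6866 - 47.3 = 64.39

64.39 dB


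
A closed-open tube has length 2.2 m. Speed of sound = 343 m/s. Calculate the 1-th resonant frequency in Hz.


Given values:
  Tube type: closed-open, L = 2.2 m, c = 343 m/s, n = 1
Formula: f_n = (2n - 1) * c / (4 * L)
Compute 2n - 1 = 2*1 - 1 = 1
Compute 4 * L = 4 * 2.2 = 8.8
f = 1 * 343 / 8.8
f = 38.98

38.98 Hz


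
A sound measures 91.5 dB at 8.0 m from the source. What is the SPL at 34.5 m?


Given values:
  SPL1 = 91.5 dB, r1 = 8.0 m, r2 = 34.5 m
Formula: SPL2 = SPL1 - 20 * log10(r2 / r1)
Compute ratio: r2 / r1 = 34.5 / 8.0 = 4.3125
Compute log10: log10(4.3125) = 0.634729
Compute drop: 20 * 0.634729 = 12.6946
SPL2 = 91.5 - 12.6946 = 78.81

78.81 dB


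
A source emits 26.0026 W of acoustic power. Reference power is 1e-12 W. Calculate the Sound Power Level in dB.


Given values:
  W = 26.0026 W
  W_ref = 1e-12 W
Formula: SWL = 10 * log10(W / W_ref)
Compute ratio: W / W_ref = 26002600000000
Compute log10: log10(26002600000000) = 13.415017
Multiply: SWL = 10 * 13.415017 = 134.15

134.15 dB


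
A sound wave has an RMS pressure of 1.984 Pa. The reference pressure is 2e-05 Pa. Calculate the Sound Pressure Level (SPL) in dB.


Given values:
  p = 1.984 Pa
  p_ref = 2e-05 Pa
Formula: SPL = 20 * log10(p / p_ref)
Compute ratio: p / p_ref = 1.984 / 2e-05 = 99200
Compute log10: log10(99200) = 4.996512
Multiply: SPL = 20 * 4.996512 = 99.93

99.93 dB


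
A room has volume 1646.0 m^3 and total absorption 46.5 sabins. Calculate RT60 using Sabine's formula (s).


Given values:
  V = 1646.0 m^3
  A = 46.5 sabins
Formula: RT60 = 0.161 * V / A
Numerator: 0.161 * 1646.0 = 265.006
RT60 = 265.006 / 46.5 = 5.699

5.699 s


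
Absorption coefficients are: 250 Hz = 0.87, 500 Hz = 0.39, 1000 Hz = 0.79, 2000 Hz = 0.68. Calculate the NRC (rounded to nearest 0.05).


Given values:
  a_250 = 0.87, a_500 = 0.39
  a_1000 = 0.79, a_2000 = 0.68
Formula: NRC = (a250 + a500 + a1000 + a2000) / 4
Sum = 0.87 + 0.39 + 0.79 + 0.68 = 2.73
NRC = 2.73 / 4 = 0.6825
Rounded to nearest 0.05: 0.7

0.7


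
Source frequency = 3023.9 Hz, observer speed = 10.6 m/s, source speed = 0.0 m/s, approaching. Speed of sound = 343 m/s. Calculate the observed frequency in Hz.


Given values:
  f_s = 3023.9 Hz, v_o = 10.6 m/s, v_s = 0.0 m/s
  Direction: approaching
Formula: f_o = f_s * (c + v_o) / (c - v_s)
Numerator: c + v_o = 343 + 10.6 = 353.6
Denominator: c - v_s = 343 - 0.0 = 343.0
f_o = 3023.9 * 353.6 / 343.0 = 3117.35

3117.35 Hz


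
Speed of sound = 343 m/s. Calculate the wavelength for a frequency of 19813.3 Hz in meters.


Given values:
  c = 343 m/s, f = 19813.3 Hz
Formula: lambda = c / f
lambda = 343 / 19813.3
lambda = 0.0173

0.0173 m


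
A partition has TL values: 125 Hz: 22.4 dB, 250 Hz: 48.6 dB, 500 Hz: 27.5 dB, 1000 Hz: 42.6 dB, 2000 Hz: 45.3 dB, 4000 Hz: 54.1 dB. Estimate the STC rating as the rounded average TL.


Given TL values at each frequency:
  125 Hz: 22.4 dB
  250 Hz: 48.6 dB
  500 Hz: 27.5 dB
  1000 Hz: 42.6 dB
  2000 Hz: 45.3 dB
  4000 Hz: 54.1 dB
Formula: STC ~ round(average of TL values)
Sum = 22.4 + 48.6 + 27.5 + 42.6 + 45.3 + 54.1 = 240.5
Average = 240.5 / 6 = 40.08
Rounded: 40

40


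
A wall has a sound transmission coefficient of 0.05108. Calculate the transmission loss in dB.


Given values:
  tau = 0.05108
Formula: TL = 10 * log10(1 / tau)
Compute 1 / tau = 1 / 0.05108 = 19.5771
Compute log10(19.5771) = 1.291748
TL = 10 * 1.291748 = 12.92

12.92 dB


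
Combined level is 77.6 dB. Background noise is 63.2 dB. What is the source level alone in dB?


Given values:
  L_total = 77.6 dB, L_bg = 63.2 dB
Formula: L_source = 10 * log10(10^(L_total/10) - 10^(L_bg/10))
Convert to linear:
  10^(77.6/10) = 57543993.7337
  10^(63.2/10) = 2089296.1309
Difference: 57543993.7337 - 2089296.1309 = 55454697.6028
L_source = 10 * log10(55454697.6028) = 77.44

77.44 dB


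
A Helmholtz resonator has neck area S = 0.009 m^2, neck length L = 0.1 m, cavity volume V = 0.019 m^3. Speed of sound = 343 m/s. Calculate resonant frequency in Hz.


Given values:
  S = 0.009 m^2, L = 0.1 m, V = 0.019 m^3, c = 343 m/s
Formula: f = (c / (2*pi)) * sqrt(S / (V * L))
Compute V * L = 0.019 * 0.1 = 0.0019
Compute S / (V * L) = 0.009 / 0.0019 = 4.7368
Compute sqrt(4.7368) = 2.176419
Compute c / (2*pi) = 343 / 6.283185 = 54.590148
f = 54.590148 * 2.176419 = 118.81

118.81 Hz


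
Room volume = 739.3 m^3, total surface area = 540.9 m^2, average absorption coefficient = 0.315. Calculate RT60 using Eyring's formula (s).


Given values:
  V = 739.3 m^3, S = 540.9 m^2, alpha = 0.315
Formula: RT60 = 0.161 * V / (-S * ln(1 - alpha))
Compute ln(1 - 0.315) = ln(0.685) = -0.378336
Denominator: -540.9 * -0.378336 = 204.6419
Numerator: 0.161 * 739.3 = 119.0273
RT60 = 119.0273 / 204.6419 = 0.582

0.582 s


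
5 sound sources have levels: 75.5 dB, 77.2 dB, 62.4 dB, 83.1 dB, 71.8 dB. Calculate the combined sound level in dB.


Formula: L_total = 10 * log10( sum(10^(Li/10)) )
  Source 1: 10^(75.5/10) = 35481338.9234
  Source 2: 10^(77.2/10) = 52480746.025
  Source 3: 10^(62.4/10) = 1737800.8287
  Source 4: 10^(83.1/10) = 204173794.467
  Source 5: 10^(71.8/10) = 15135612.4844
Sum of linear values = 309009292.7285
L_total = 10 * log10(309009292.7285) = 84.9

84.9 dB


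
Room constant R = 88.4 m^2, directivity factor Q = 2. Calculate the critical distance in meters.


Given values:
  R = 88.4 m^2, Q = 2
Formula: d_c = 0.141 * sqrt(Q * R)
Compute Q * R = 2 * 88.4 = 176.8
Compute sqrt(176.8) = 13.2966
d_c = 0.141 * 13.2966 = 1.875

1.875 m


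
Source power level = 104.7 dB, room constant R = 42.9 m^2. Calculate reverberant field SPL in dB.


Given values:
  Lw = 104.7 dB, R = 42.9 m^2
Formula: SPL = Lw + 10 * log10(4 / R)
Compute 4 / R = 4 / 42.9 = 0.09324
Compute 10 * log10(0.09324) = -10.304
SPL = 104.7 + (-10.304) = 94.4

94.4 dB


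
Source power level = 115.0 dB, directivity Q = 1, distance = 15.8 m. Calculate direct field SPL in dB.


Given values:
  Lw = 115.0 dB, Q = 1, r = 15.8 m
Formula: SPL = Lw + 10 * log10(Q / (4 * pi * r^2))
Compute 4 * pi * r^2 = 4 * pi * 15.8^2 = 3137.0688
Compute Q / denom = 1 / 3137.0688 = 0.00031877
Compute 10 * log10(0.00031877) = -34.9652
SPL = 115.0 + (-34.9652) = 80.03

80.03 dB


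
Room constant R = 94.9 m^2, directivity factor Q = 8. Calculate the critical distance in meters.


Given values:
  R = 94.9 m^2, Q = 8
Formula: d_c = 0.141 * sqrt(Q * R)
Compute Q * R = 8 * 94.9 = 759.2
Compute sqrt(759.2) = 27.5536
d_c = 0.141 * 27.5536 = 3.885

3.885 m


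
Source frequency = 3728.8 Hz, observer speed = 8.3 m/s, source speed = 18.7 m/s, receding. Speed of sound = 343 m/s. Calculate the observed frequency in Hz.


Given values:
  f_s = 3728.8 Hz, v_o = 8.3 m/s, v_s = 18.7 m/s
  Direction: receding
Formula: f_o = f_s * (c - v_o) / (c + v_s)
Numerator: c - v_o = 343 - 8.3 = 334.7
Denominator: c + v_s = 343 + 18.7 = 361.7
f_o = 3728.8 * 334.7 / 361.7 = 3450.45

3450.45 Hz


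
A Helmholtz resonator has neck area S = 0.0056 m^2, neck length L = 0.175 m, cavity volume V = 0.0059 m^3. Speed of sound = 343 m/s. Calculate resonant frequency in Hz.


Given values:
  S = 0.0056 m^2, L = 0.175 m, V = 0.0059 m^3, c = 343 m/s
Formula: f = (c / (2*pi)) * sqrt(S / (V * L))
Compute V * L = 0.0059 * 0.175 = 0.0010325
Compute S / (V * L) = 0.0056 / 0.0010325 = 5.4237
Compute sqrt(5.4237) = 2.328884
Compute c / (2*pi) = 343 / 6.283185 = 54.590148
f = 54.590148 * 2.328884 = 127.13

127.13 Hz


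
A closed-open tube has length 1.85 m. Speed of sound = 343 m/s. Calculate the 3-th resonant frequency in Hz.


Given values:
  Tube type: closed-open, L = 1.85 m, c = 343 m/s, n = 3
Formula: f_n = (2n - 1) * c / (4 * L)
Compute 2n - 1 = 2*3 - 1 = 5
Compute 4 * L = 4 * 1.85 = 7.4
f = 5 * 343 / 7.4
f = 231.76

231.76 Hz


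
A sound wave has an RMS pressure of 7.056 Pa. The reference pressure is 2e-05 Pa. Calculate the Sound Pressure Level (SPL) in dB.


Given values:
  p = 7.056 Pa
  p_ref = 2e-05 Pa
Formula: SPL = 20 * log10(p / p_ref)
Compute ratio: p / p_ref = 7.056 / 2e-05 = 352800
Compute log10: log10(352800) = 5.547529
Multiply: SPL = 20 * 5.547529 = 110.95

110.95 dB


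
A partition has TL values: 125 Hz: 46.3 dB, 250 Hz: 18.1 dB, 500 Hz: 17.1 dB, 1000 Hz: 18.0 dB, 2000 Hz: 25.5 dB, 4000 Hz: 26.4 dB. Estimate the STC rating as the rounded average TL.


Given TL values at each frequency:
  125 Hz: 46.3 dB
  250 Hz: 18.1 dB
  500 Hz: 17.1 dB
  1000 Hz: 18.0 dB
  2000 Hz: 25.5 dB
  4000 Hz: 26.4 dB
Formula: STC ~ round(average of TL values)
Sum = 46.3 + 18.1 + 17.1 + 18.0 + 25.5 + 26.4 = 151.4
Average = 151.4 / 6 = 25.23
Rounded: 25

25


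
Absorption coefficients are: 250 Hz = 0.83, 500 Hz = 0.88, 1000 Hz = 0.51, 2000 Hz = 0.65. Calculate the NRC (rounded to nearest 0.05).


Given values:
  a_250 = 0.83, a_500 = 0.88
  a_1000 = 0.51, a_2000 = 0.65
Formula: NRC = (a250 + a500 + a1000 + a2000) / 4
Sum = 0.83 + 0.88 + 0.51 + 0.65 = 2.87
NRC = 2.87 / 4 = 0.7175
Rounded to nearest 0.05: 0.7

0.7


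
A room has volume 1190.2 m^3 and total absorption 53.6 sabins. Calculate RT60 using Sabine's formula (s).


Given values:
  V = 1190.2 m^3
  A = 53.6 sabins
Formula: RT60 = 0.161 * V / A
Numerator: 0.161 * 1190.2 = 191.6222
RT60 = 191.6222 / 53.6 = 3.575

3.575 s


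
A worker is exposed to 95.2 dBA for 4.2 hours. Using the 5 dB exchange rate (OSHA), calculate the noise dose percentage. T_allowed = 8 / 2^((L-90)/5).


Given values:
  L = 95.2 dBA, T = 4.2 hours
Formula: T_allowed = 8 / 2^((L - 90) / 5)
Compute exponent: (95.2 - 90) / 5 = 1.04
Compute 2^(1.04) = 2.056228
T_allowed = 8 / 2.056228 = 3.890619 hours
Dose = (T / T_allowed) * 100
Dose = (4.2 / 3.890619) * 100 = 107.95

107.95 %


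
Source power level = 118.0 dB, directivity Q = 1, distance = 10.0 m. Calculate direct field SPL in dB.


Given values:
  Lw = 118.0 dB, Q = 1, r = 10.0 m
Formula: SPL = Lw + 10 * log10(Q / (4 * pi * r^2))
Compute 4 * pi * r^2 = 4 * pi * 10.0^2 = 1256.6371
Compute Q / denom = 1 / 1256.6371 = 0.00079577
Compute 10 * log10(0.00079577) = -30.9921
SPL = 118.0 + (-30.9921) = 87.01

87.01 dB


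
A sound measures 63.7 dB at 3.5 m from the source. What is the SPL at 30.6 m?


Given values:
  SPL1 = 63.7 dB, r1 = 3.5 m, r2 = 30.6 m
Formula: SPL2 = SPL1 - 20 * log10(r2 / r1)
Compute ratio: r2 / r1 = 30.6 / 3.5 = 8.7429
Compute log10: log10(8.7429) = 0.941656
Compute drop: 20 * 0.941656 = 18.8331
SPL2 = 63.7 - 18.8331 = 44.87

44.87 dB


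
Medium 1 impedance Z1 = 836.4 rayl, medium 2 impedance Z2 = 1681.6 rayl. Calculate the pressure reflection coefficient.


Given values:
  Z1 = 836.4 rayl, Z2 = 1681.6 rayl
Formula: R = (Z2 - Z1) / (Z2 + Z1)
Numerator: Z2 - Z1 = 1681.6 - 836.4 = 845.2
Denominator: Z2 + Z1 = 1681.6 + 836.4 = 2518.0
R = 845.2 / 2518.0 = 0.3357

0.3357


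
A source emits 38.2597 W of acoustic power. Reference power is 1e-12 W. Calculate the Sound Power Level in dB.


Given values:
  W = 38.2597 W
  W_ref = 1e-12 W
Formula: SWL = 10 * log10(W / W_ref)
Compute ratio: W / W_ref = 38259700000000
Compute log10: log10(38259700000000) = 13.582742
Multiply: SWL = 10 * 13.582742 = 135.83

135.83 dB


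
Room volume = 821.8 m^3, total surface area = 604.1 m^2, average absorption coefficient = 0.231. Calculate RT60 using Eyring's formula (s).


Given values:
  V = 821.8 m^3, S = 604.1 m^2, alpha = 0.231
Formula: RT60 = 0.161 * V / (-S * ln(1 - alpha))
Compute ln(1 - 0.231) = ln(0.769) = -0.262664
Denominator: -604.1 * -0.262664 = 158.6753
Numerator: 0.161 * 821.8 = 132.3098
RT60 = 132.3098 / 158.6753 = 0.834

0.834 s


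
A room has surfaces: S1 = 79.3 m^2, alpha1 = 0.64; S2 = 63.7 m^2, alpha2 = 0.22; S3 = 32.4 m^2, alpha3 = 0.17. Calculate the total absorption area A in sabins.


Given surfaces:
  Surface 1: 79.3 * 0.64 = 50.752
  Surface 2: 63.7 * 0.22 = 14.014
  Surface 3: 32.4 * 0.17 = 5.508
Formula: A = sum(Si * alpha_i)
A = 50.752 + 14.014 + 5.508
A = 70.27

70.27 sabins


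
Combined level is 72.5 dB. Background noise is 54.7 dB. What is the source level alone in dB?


Given values:
  L_total = 72.5 dB, L_bg = 54.7 dB
Formula: L_source = 10 * log10(10^(L_total/10) - 10^(L_bg/10))
Convert to linear:
  10^(72.5/10) = 17782794.1004
  10^(54.7/10) = 295120.9227
Difference: 17782794.1004 - 295120.9227 = 17487673.1777
L_source = 10 * log10(17487673.1777) = 72.43

72.43 dB


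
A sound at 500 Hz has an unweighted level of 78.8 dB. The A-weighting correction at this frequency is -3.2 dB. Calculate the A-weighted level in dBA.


Given values:
  SPL = 78.8 dB
  A-weighting at 500 Hz = -3.2 dB
Formula: L_A = SPL + A_weight
L_A = 78.8 + (-3.2)
L_A = 75.6

75.6 dBA


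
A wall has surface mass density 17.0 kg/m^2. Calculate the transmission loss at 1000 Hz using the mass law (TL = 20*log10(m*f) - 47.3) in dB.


Given values:
  m = 17.0 kg/m^2, f = 1000 Hz
Formula: TL = 20 * log10(m * f) - 47.3
Compute m * f = 17.0 * 1000 = 17000.0
Compute log10(17000.0) = 4.230449
Compute 20 * 4.230449 = 84.609
TL = 84.609 - 47.3 = 37.31

37.31 dB


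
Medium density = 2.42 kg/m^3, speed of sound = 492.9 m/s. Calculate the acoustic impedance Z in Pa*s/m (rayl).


Given values:
  rho = 2.42 kg/m^3
  c = 492.9 m/s
Formula: Z = rho * c
Z = 2.42 * 492.9
Z = 1192.82

1192.82 rayl


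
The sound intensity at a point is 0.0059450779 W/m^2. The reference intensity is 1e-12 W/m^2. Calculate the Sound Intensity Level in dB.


Given values:
  I = 0.0059450779 W/m^2
  I_ref = 1e-12 W/m^2
Formula: SIL = 10 * log10(I / I_ref)
Compute ratio: I / I_ref = 5945077900
Compute log10: log10(5945077900) = 9.774158
Multiply: SIL = 10 * 9.774158 = 97.74

97.74 dB


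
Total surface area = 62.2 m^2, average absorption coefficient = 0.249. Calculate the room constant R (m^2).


Given values:
  S = 62.2 m^2, alpha = 0.249
Formula: R = S * alpha / (1 - alpha)
Numerator: 62.2 * 0.249 = 15.4878
Denominator: 1 - 0.249 = 0.751
R = 15.4878 / 0.751 = 20.62

20.62 m^2


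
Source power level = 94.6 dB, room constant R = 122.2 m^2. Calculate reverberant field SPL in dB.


Given values:
  Lw = 94.6 dB, R = 122.2 m^2
Formula: SPL = Lw + 10 * log10(4 / R)
Compute 4 / R = 4 / 122.2 = 0.032733
Compute 10 * log10(0.032733) = -14.8501
SPL = 94.6 + (-14.8501) = 79.75

79.75 dB


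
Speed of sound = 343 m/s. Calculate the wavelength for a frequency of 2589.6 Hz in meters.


Given values:
  c = 343 m/s, f = 2589.6 Hz
Formula: lambda = c / f
lambda = 343 / 2589.6
lambda = 0.1325

0.1325 m


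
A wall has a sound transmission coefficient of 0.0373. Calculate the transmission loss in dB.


Given values:
  tau = 0.0373
Formula: TL = 10 * log10(1 / tau)
Compute 1 / tau = 1 / 0.0373 = 26.8097
Compute log10(26.8097) = 1.428292
TL = 10 * 1.428292 = 14.28

14.28 dB


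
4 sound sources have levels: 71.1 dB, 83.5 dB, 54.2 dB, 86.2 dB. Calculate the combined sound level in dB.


Formula: L_total = 10 * log10( sum(10^(Li/10)) )
  Source 1: 10^(71.1/10) = 12882495.5169
  Source 2: 10^(83.5/10) = 223872113.8568
  Source 3: 10^(54.2/10) = 263026.7992
  Source 4: 10^(86.2/10) = 416869383.4703
Sum of linear values = 653887019.6432
L_total = 10 * log10(653887019.6432) = 88.16

88.16 dB


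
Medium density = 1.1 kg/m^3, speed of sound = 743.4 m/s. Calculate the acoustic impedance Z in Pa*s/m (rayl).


Given values:
  rho = 1.1 kg/m^3
  c = 743.4 m/s
Formula: Z = rho * c
Z = 1.1 * 743.4
Z = 817.74

817.74 rayl


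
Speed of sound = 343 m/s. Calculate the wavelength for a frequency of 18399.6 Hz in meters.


Given values:
  c = 343 m/s, f = 18399.6 Hz
Formula: lambda = c / f
lambda = 343 / 18399.6
lambda = 0.0186

0.0186 m


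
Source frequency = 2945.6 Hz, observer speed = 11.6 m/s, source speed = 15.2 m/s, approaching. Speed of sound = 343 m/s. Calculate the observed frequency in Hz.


Given values:
  f_s = 2945.6 Hz, v_o = 11.6 m/s, v_s = 15.2 m/s
  Direction: approaching
Formula: f_o = f_s * (c + v_o) / (c - v_s)
Numerator: c + v_o = 343 + 11.6 = 354.6
Denominator: c - v_s = 343 - 15.2 = 327.8
f_o = 2945.6 * 354.6 / 327.8 = 3186.42

3186.42 Hz


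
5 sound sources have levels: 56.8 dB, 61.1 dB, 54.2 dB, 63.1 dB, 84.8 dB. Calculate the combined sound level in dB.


Formula: L_total = 10 * log10( sum(10^(Li/10)) )
  Source 1: 10^(56.8/10) = 478630.0923
  Source 2: 10^(61.1/10) = 1288249.5517
  Source 3: 10^(54.2/10) = 263026.7992
  Source 4: 10^(63.1/10) = 2041737.9447
  Source 5: 10^(84.8/10) = 301995172.0402
Sum of linear values = 306066816.4281
L_total = 10 * log10(306066816.4281) = 84.86

84.86 dB


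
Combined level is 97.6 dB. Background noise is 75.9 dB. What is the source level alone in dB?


Given values:
  L_total = 97.6 dB, L_bg = 75.9 dB
Formula: L_source = 10 * log10(10^(L_total/10) - 10^(L_bg/10))
Convert to linear:
  10^(97.6/10) = 5754399373.3716
  10^(75.9/10) = 38904514.4994
Difference: 5754399373.3716 - 38904514.4994 = 5715494858.8722
L_source = 10 * log10(5715494858.8722) = 97.57

97.57 dB


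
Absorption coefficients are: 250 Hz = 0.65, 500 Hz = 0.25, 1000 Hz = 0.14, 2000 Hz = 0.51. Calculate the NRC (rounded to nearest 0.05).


Given values:
  a_250 = 0.65, a_500 = 0.25
  a_1000 = 0.14, a_2000 = 0.51
Formula: NRC = (a250 + a500 + a1000 + a2000) / 4
Sum = 0.65 + 0.25 + 0.14 + 0.51 = 1.55
NRC = 1.55 / 4 = 0.3875
Rounded to nearest 0.05: 0.4

0.4


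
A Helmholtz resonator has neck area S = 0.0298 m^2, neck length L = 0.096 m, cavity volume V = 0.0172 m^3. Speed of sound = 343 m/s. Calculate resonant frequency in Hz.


Given values:
  S = 0.0298 m^2, L = 0.096 m, V = 0.0172 m^3, c = 343 m/s
Formula: f = (c / (2*pi)) * sqrt(S / (V * L))
Compute V * L = 0.0172 * 0.096 = 0.0016512
Compute S / (V * L) = 0.0298 / 0.0016512 = 18.0475
Compute sqrt(18.0475) = 4.248235
Compute c / (2*pi) = 343 / 6.283185 = 54.590148
f = 54.590148 * 4.248235 = 231.91

231.91 Hz


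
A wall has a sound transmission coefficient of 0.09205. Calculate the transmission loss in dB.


Given values:
  tau = 0.09205
Formula: TL = 10 * log10(1 / tau)
Compute 1 / tau = 1 / 0.09205 = 10.8637
Compute log10(10.8637) = 1.035978
TL = 10 * 1.035978 = 10.36

10.36 dB


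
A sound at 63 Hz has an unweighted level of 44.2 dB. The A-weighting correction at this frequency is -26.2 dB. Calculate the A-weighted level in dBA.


Given values:
  SPL = 44.2 dB
  A-weighting at 63 Hz = -26.2 dB
Formula: L_A = SPL + A_weight
L_A = 44.2 + (-26.2)
L_A = 18.0

18.0 dBA


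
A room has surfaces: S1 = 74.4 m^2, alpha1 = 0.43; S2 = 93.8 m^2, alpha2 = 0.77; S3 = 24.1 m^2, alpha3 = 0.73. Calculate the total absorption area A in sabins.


Given surfaces:
  Surface 1: 74.4 * 0.43 = 31.992
  Surface 2: 93.8 * 0.77 = 72.226
  Surface 3: 24.1 * 0.73 = 17.593
Formula: A = sum(Si * alpha_i)
A = 31.992 + 72.226 + 17.593
A = 121.81

121.81 sabins


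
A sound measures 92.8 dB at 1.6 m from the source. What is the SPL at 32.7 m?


Given values:
  SPL1 = 92.8 dB, r1 = 1.6 m, r2 = 32.7 m
Formula: SPL2 = SPL1 - 20 * log10(r2 / r1)
Compute ratio: r2 / r1 = 32.7 / 1.6 = 20.4375
Compute log10: log10(20.4375) = 1.310428
Compute drop: 20 * 1.310428 = 26.2086
SPL2 = 92.8 - 26.2086 = 66.59

66.59 dB


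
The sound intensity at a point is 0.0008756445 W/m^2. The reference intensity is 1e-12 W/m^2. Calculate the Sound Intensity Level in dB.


Given values:
  I = 0.0008756445 W/m^2
  I_ref = 1e-12 W/m^2
Formula: SIL = 10 * log10(I / I_ref)
Compute ratio: I / I_ref = 875644500
Compute log10: log10(875644500) = 8.942328
Multiply: SIL = 10 * 8.942328 = 89.42

89.42 dB


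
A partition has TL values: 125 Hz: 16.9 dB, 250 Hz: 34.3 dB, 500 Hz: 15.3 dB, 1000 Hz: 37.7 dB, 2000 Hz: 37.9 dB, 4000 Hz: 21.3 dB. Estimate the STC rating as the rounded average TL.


Given TL values at each frequency:
  125 Hz: 16.9 dB
  250 Hz: 34.3 dB
  500 Hz: 15.3 dB
  1000 Hz: 37.7 dB
  2000 Hz: 37.9 dB
  4000 Hz: 21.3 dB
Formula: STC ~ round(average of TL values)
Sum = 16.9 + 34.3 + 15.3 + 37.7 + 37.9 + 21.3 = 163.4
Average = 163.4 / 6 = 27.23
Rounded: 27

27


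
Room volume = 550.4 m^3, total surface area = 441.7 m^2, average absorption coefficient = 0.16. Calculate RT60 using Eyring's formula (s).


Given values:
  V = 550.4 m^3, S = 441.7 m^2, alpha = 0.16
Formula: RT60 = 0.161 * V / (-S * ln(1 - alpha))
Compute ln(1 - 0.16) = ln(0.84) = -0.174353
Denominator: -441.7 * -0.174353 = 77.0117
Numerator: 0.161 * 550.4 = 88.6144
RT60 = 88.6144 / 77.0117 = 1.151

1.151 s


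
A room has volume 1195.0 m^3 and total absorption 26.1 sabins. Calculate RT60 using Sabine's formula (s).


Given values:
  V = 1195.0 m^3
  A = 26.1 sabins
Formula: RT60 = 0.161 * V / A
Numerator: 0.161 * 1195.0 = 192.395
RT60 = 192.395 / 26.1 = 7.371

7.371 s


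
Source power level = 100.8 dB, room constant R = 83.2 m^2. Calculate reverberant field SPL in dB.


Given values:
  Lw = 100.8 dB, R = 83.2 m^2
Formula: SPL = Lw + 10 * log10(4 / R)
Compute 4 / R = 4 / 83.2 = 0.048077
Compute 10 * log10(0.048077) = -13.1806
SPL = 100.8 + (-13.1806) = 87.62

87.62 dB


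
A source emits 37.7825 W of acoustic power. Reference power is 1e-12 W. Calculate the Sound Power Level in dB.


Given values:
  W = 37.7825 W
  W_ref = 1e-12 W
Formula: SWL = 10 * log10(W / W_ref)
Compute ratio: W / W_ref = 37782500000000
Compute log10: log10(37782500000000) = 13.577291
Multiply: SWL = 10 * 13.577291 = 135.77

135.77 dB


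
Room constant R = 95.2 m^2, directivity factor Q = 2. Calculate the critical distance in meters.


Given values:
  R = 95.2 m^2, Q = 2
Formula: d_c = 0.141 * sqrt(Q * R)
Compute Q * R = 2 * 95.2 = 190.4
Compute sqrt(190.4) = 13.7986
d_c = 0.141 * 13.7986 = 1.946

1.946 m


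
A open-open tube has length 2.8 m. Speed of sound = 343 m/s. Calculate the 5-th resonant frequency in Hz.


Given values:
  Tube type: open-open, L = 2.8 m, c = 343 m/s, n = 5
Formula: f_n = n * c / (2 * L)
Compute 2 * L = 2 * 2.8 = 5.6
f = 5 * 343 / 5.6
f = 306.25

306.25 Hz


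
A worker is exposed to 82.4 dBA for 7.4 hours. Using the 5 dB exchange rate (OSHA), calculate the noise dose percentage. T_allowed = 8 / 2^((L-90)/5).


Given values:
  L = 82.4 dBA, T = 7.4 hours
Formula: T_allowed = 8 / 2^((L - 90) / 5)
Compute exponent: (82.4 - 90) / 5 = -1.52
Compute 2^(-1.52) = 0.348686
T_allowed = 8 / 0.348686 = 22.943278 hours
Dose = (T / T_allowed) * 100
Dose = (7.4 / 22.943278) * 100 = 32.25

32.25 %


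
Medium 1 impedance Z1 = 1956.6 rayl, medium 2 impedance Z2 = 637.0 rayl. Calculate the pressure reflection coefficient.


Given values:
  Z1 = 1956.6 rayl, Z2 = 637.0 rayl
Formula: R = (Z2 - Z1) / (Z2 + Z1)
Numerator: Z2 - Z1 = 637.0 - 1956.6 = -1319.6
Denominator: Z2 + Z1 = 637.0 + 1956.6 = 2593.6
R = -1319.6 / 2593.6 = -0.5088

-0.5088


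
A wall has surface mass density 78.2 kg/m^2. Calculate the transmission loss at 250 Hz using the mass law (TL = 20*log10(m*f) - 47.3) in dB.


Given values:
  m = 78.2 kg/m^2, f = 250 Hz
Formula: TL = 20 * log10(m * f) - 47.3
Compute m * f = 78.2 * 250 = 19550.0
Compute log10(19550.0) = 4.291147
Compute 20 * 4.291147 = 85.8229
TL = 85.8229 - 47.3 = 38.52

38.52 dB


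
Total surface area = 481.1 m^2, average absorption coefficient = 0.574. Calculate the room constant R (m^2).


Given values:
  S = 481.1 m^2, alpha = 0.574
Formula: R = S * alpha / (1 - alpha)
Numerator: 481.1 * 0.574 = 276.1514
Denominator: 1 - 0.574 = 0.426
R = 276.1514 / 0.426 = 648.24

648.24 m^2


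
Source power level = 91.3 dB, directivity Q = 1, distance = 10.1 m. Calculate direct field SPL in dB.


Given values:
  Lw = 91.3 dB, Q = 1, r = 10.1 m
Formula: SPL = Lw + 10 * log10(Q / (4 * pi * r^2))
Compute 4 * pi * r^2 = 4 * pi * 10.1^2 = 1281.8955
Compute Q / denom = 1 / 1281.8955 = 0.00078009
Compute 10 * log10(0.00078009) = -31.0786
SPL = 91.3 + (-31.0786) = 60.22

60.22 dB


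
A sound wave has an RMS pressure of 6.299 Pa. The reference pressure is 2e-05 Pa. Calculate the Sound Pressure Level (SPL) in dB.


Given values:
  p = 6.299 Pa
  p_ref = 2e-05 Pa
Formula: SPL = 20 * log10(p / p_ref)
Compute ratio: p / p_ref = 6.299 / 2e-05 = 314950
Compute log10: log10(314950) = 5.498242
Multiply: SPL = 20 * 5.498242 = 109.96

109.96 dB


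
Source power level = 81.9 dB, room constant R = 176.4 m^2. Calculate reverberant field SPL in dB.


Given values:
  Lw = 81.9 dB, R = 176.4 m^2
Formula: SPL = Lw + 10 * log10(4 / R)
Compute 4 / R = 4 / 176.4 = 0.022676
Compute 10 * log10(0.022676) = -16.4443
SPL = 81.9 + (-16.4443) = 65.46

65.46 dB


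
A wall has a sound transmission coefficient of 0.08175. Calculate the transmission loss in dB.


Given values:
  tau = 0.08175
Formula: TL = 10 * log10(1 / tau)
Compute 1 / tau = 1 / 0.08175 = 12.2324
Compute log10(12.2324) = 1.087512
TL = 10 * 1.087512 = 10.88

10.88 dB


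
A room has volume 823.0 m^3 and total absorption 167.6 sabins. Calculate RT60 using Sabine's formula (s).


Given values:
  V = 823.0 m^3
  A = 167.6 sabins
Formula: RT60 = 0.161 * V / A
Numerator: 0.161 * 823.0 = 132.503
RT60 = 132.503 / 167.6 = 0.791

0.791 s


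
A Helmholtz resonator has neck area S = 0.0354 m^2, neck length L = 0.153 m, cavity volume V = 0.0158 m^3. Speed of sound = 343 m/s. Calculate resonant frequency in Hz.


Given values:
  S = 0.0354 m^2, L = 0.153 m, V = 0.0158 m^3, c = 343 m/s
Formula: f = (c / (2*pi)) * sqrt(S / (V * L))
Compute V * L = 0.0158 * 0.153 = 0.0024174
Compute S / (V * L) = 0.0354 / 0.0024174 = 14.6438
Compute sqrt(14.6438) = 3.826722
Compute c / (2*pi) = 343 / 6.283185 = 54.590148
f = 54.590148 * 3.826722 = 208.9

208.9 Hz


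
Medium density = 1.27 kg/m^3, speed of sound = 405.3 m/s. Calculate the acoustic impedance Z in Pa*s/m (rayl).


Given values:
  rho = 1.27 kg/m^3
  c = 405.3 m/s
Formula: Z = rho * c
Z = 1.27 * 405.3
Z = 514.73

514.73 rayl


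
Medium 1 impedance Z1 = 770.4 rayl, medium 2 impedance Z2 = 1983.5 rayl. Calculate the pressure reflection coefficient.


Given values:
  Z1 = 770.4 rayl, Z2 = 1983.5 rayl
Formula: R = (Z2 - Z1) / (Z2 + Z1)
Numerator: Z2 - Z1 = 1983.5 - 770.4 = 1213.1
Denominator: Z2 + Z1 = 1983.5 + 770.4 = 2753.9
R = 1213.1 / 2753.9 = 0.4405

0.4405


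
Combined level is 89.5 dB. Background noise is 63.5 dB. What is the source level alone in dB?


Given values:
  L_total = 89.5 dB, L_bg = 63.5 dB
Formula: L_source = 10 * log10(10^(L_total/10) - 10^(L_bg/10))
Convert to linear:
  10^(89.5/10) = 891250938.1337
  10^(63.5/10) = 2238721.1386
Difference: 891250938.1337 - 2238721.1386 = 889012216.9951
L_source = 10 * log10(889012216.9951) = 89.49

89.49 dB


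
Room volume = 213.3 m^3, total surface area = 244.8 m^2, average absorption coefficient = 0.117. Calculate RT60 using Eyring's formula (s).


Given values:
  V = 213.3 m^3, S = 244.8 m^2, alpha = 0.117
Formula: RT60 = 0.161 * V / (-S * ln(1 - alpha))
Compute ln(1 - 0.117) = ln(0.883) = -0.12443
Denominator: -244.8 * -0.12443 = 30.4605
Numerator: 0.161 * 213.3 = 34.3413
RT60 = 34.3413 / 30.4605 = 1.127

1.127 s


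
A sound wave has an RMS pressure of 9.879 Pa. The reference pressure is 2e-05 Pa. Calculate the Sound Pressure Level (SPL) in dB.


Given values:
  p = 9.879 Pa
  p_ref = 2e-05 Pa
Formula: SPL = 20 * log10(p / p_ref)
Compute ratio: p / p_ref = 9.879 / 2e-05 = 493950
Compute log10: log10(493950) = 5.693683
Multiply: SPL = 20 * 5.693683 = 113.87

113.87 dB


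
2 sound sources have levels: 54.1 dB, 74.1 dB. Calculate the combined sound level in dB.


Formula: L_total = 10 * log10( sum(10^(Li/10)) )
  Source 1: 10^(54.1/10) = 257039.5783
  Source 2: 10^(74.1/10) = 25703957.8277
Sum of linear values = 25960997.406
L_total = 10 * log10(25960997.406) = 74.14

74.14 dB


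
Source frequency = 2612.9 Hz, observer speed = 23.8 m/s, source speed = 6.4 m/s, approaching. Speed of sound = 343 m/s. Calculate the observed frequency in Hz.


Given values:
  f_s = 2612.9 Hz, v_o = 23.8 m/s, v_s = 6.4 m/s
  Direction: approaching
Formula: f_o = f_s * (c + v_o) / (c - v_s)
Numerator: c + v_o = 343 + 23.8 = 366.8
Denominator: c - v_s = 343 - 6.4 = 336.6
f_o = 2612.9 * 366.8 / 336.6 = 2847.33

2847.33 Hz


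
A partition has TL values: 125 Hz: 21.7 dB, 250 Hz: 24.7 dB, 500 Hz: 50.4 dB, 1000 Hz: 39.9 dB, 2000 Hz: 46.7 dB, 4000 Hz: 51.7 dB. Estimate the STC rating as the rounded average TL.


Given TL values at each frequency:
  125 Hz: 21.7 dB
  250 Hz: 24.7 dB
  500 Hz: 50.4 dB
  1000 Hz: 39.9 dB
  2000 Hz: 46.7 dB
  4000 Hz: 51.7 dB
Formula: STC ~ round(average of TL values)
Sum = 21.7 + 24.7 + 50.4 + 39.9 + 46.7 + 51.7 = 235.1
Average = 235.1 / 6 = 39.18
Rounded: 39

39


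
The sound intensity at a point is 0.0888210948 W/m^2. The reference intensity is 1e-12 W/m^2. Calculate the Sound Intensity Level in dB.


Given values:
  I = 0.0888210948 W/m^2
  I_ref = 1e-12 W/m^2
Formula: SIL = 10 * log10(I / I_ref)
Compute ratio: I / I_ref = 88821094800
Compute log10: log10(88821094800) = 10.948516
Multiply: SIL = 10 * 10.948516 = 109.49

109.49 dB


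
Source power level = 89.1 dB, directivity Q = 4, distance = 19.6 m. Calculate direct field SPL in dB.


Given values:
  Lw = 89.1 dB, Q = 4, r = 19.6 m
Formula: SPL = Lw + 10 * log10(Q / (4 * pi * r^2))
Compute 4 * pi * r^2 = 4 * pi * 19.6^2 = 4827.4969
Compute Q / denom = 4 / 4827.4969 = 0.00082859
Compute 10 * log10(0.00082859) = -30.8166
SPL = 89.1 + (-30.8166) = 58.28

58.28 dB


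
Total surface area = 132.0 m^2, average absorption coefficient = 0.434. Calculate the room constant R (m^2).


Given values:
  S = 132.0 m^2, alpha = 0.434
Formula: R = S * alpha / (1 - alpha)
Numerator: 132.0 * 0.434 = 57.288
Denominator: 1 - 0.434 = 0.566
R = 57.288 / 0.566 = 101.22

101.22 m^2


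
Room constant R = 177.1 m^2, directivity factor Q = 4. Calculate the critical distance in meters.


Given values:
  R = 177.1 m^2, Q = 4
Formula: d_c = 0.141 * sqrt(Q * R)
Compute Q * R = 4 * 177.1 = 708.4
Compute sqrt(708.4) = 26.6158
d_c = 0.141 * 26.6158 = 3.753

3.753 m


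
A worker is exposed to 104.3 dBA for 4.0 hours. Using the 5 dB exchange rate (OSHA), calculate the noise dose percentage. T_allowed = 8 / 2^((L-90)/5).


Given values:
  L = 104.3 dBA, T = 4.0 hours
Formula: T_allowed = 8 / 2^((L - 90) / 5)
Compute exponent: (104.3 - 90) / 5 = 2.86
Compute 2^(2.86) = 7.260153
T_allowed = 8 / 7.260153 = 1.101905 hours
Dose = (T / T_allowed) * 100
Dose = (4.0 / 1.101905) * 100 = 363.01

363.01 %


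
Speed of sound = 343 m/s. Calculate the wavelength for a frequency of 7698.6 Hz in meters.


Given values:
  c = 343 m/s, f = 7698.6 Hz
Formula: lambda = c / f
lambda = 343 / 7698.6
lambda = 0.0446

0.0446 m


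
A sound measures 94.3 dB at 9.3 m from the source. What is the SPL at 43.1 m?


Given values:
  SPL1 = 94.3 dB, r1 = 9.3 m, r2 = 43.1 m
Formula: SPL2 = SPL1 - 20 * log10(r2 / r1)
Compute ratio: r2 / r1 = 43.1 / 9.3 = 4.6344
Compute log10: log10(4.6344) = 0.665994
Compute drop: 20 * 0.665994 = 13.3199
SPL2 = 94.3 - 13.3199 = 80.98

80.98 dB


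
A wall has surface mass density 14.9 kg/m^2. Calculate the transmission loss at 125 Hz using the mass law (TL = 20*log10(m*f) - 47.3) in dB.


Given values:
  m = 14.9 kg/m^2, f = 125 Hz
Formula: TL = 20 * log10(m * f) - 47.3
Compute m * f = 14.9 * 125 = 1862.5
Compute log10(1862.5) = 3.270096
Compute 20 * 3.270096 = 65.4019
TL = 65.4019 - 47.3 = 18.1

18.1 dB


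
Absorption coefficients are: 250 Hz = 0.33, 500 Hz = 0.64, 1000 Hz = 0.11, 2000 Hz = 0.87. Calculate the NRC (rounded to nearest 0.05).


Given values:
  a_250 = 0.33, a_500 = 0.64
  a_1000 = 0.11, a_2000 = 0.87
Formula: NRC = (a250 + a500 + a1000 + a2000) / 4
Sum = 0.33 + 0.64 + 0.11 + 0.87 = 1.95
NRC = 1.95 / 4 = 0.4875
Rounded to nearest 0.05: 0.5

0.5


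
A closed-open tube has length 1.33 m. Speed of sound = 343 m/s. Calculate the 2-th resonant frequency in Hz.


Given values:
  Tube type: closed-open, L = 1.33 m, c = 343 m/s, n = 2
Formula: f_n = (2n - 1) * c / (4 * L)
Compute 2n - 1 = 2*2 - 1 = 3
Compute 4 * L = 4 * 1.33 = 5.32
f = 3 * 343 / 5.32
f = 193.42

193.42 Hz


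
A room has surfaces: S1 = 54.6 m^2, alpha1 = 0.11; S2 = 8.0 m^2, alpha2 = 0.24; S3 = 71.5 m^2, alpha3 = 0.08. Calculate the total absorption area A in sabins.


Given surfaces:
  Surface 1: 54.6 * 0.11 = 6.006
  Surface 2: 8.0 * 0.24 = 1.92
  Surface 3: 71.5 * 0.08 = 5.72
Formula: A = sum(Si * alpha_i)
A = 6.006 + 1.92 + 5.72
A = 13.65

13.65 sabins


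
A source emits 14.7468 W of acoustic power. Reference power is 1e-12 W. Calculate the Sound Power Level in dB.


Given values:
  W = 14.7468 W
  W_ref = 1e-12 W
Formula: SWL = 10 * log10(W / W_ref)
Compute ratio: W / W_ref = 14746800000000
Compute log10: log10(14746800000000) = 13.168698
Multiply: SWL = 10 * 13.168698 = 131.69

131.69 dB


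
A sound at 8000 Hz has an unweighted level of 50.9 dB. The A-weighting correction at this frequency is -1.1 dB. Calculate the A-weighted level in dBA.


Given values:
  SPL = 50.9 dB
  A-weighting at 8000 Hz = -1.1 dB
Formula: L_A = SPL + A_weight
L_A = 50.9 + (-1.1)
L_A = 49.8

49.8 dBA


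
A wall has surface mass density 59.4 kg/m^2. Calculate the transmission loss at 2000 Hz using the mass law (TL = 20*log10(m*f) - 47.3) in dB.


Given values:
  m = 59.4 kg/m^2, f = 2000 Hz
Formula: TL = 20 * log10(m * f) - 47.3
Compute m * f = 59.4 * 2000 = 118800.0
Compute log10(118800.0) = 5.074816
Compute 20 * 5.074816 = 101.4963
TL = 101.4963 - 47.3 = 54.2

54.2 dB


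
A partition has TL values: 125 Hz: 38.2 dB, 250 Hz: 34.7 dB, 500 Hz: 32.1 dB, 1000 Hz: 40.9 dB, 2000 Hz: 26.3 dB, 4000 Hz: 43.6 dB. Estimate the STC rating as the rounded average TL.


Given TL values at each frequency:
  125 Hz: 38.2 dB
  250 Hz: 34.7 dB
  500 Hz: 32.1 dB
  1000 Hz: 40.9 dB
  2000 Hz: 26.3 dB
  4000 Hz: 43.6 dB
Formula: STC ~ round(average of TL values)
Sum = 38.2 + 34.7 + 32.1 + 40.9 + 26.3 + 43.6 = 215.8
Average = 215.8 / 6 = 35.97
Rounded: 36

36


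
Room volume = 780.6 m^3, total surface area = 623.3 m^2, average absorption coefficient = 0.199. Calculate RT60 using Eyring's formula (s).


Given values:
  V = 780.6 m^3, S = 623.3 m^2, alpha = 0.199
Formula: RT60 = 0.161 * V / (-S * ln(1 - alpha))
Compute ln(1 - 0.199) = ln(0.801) = -0.221894
Denominator: -623.3 * -0.221894 = 138.3065
Numerator: 0.161 * 780.6 = 125.6766
RT60 = 125.6766 / 138.3065 = 0.909

0.909 s


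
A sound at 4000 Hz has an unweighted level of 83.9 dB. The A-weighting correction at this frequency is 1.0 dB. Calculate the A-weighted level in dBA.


Given values:
  SPL = 83.9 dB
  A-weighting at 4000 Hz = 1.0 dB
Formula: L_A = SPL + A_weight
L_A = 83.9 + (1.0)
L_A = 84.9

84.9 dBA


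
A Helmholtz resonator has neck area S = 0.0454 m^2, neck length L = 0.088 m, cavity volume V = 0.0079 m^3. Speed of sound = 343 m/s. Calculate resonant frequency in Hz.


Given values:
  S = 0.0454 m^2, L = 0.088 m, V = 0.0079 m^3, c = 343 m/s
Formula: f = (c / (2*pi)) * sqrt(S / (V * L))
Compute V * L = 0.0079 * 0.088 = 0.0006952
Compute S / (V * L) = 0.0454 / 0.0006952 = 65.3049
Compute sqrt(65.3049) = 8.081145
Compute c / (2*pi) = 343 / 6.283185 = 54.590148
f = 54.590148 * 8.081145 = 441.15

441.15 Hz


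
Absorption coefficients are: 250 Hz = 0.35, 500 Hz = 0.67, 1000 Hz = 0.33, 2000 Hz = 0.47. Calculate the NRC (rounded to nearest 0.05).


Given values:
  a_250 = 0.35, a_500 = 0.67
  a_1000 = 0.33, a_2000 = 0.47
Formula: NRC = (a250 + a500 + a1000 + a2000) / 4
Sum = 0.35 + 0.67 + 0.33 + 0.47 = 1.82
NRC = 1.82 / 4 = 0.455
Rounded to nearest 0.05: 0.45

0.45


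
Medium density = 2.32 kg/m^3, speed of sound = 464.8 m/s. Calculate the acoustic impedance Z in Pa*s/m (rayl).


Given values:
  rho = 2.32 kg/m^3
  c = 464.8 m/s
Formula: Z = rho * c
Z = 2.32 * 464.8
Z = 1078.34

1078.34 rayl


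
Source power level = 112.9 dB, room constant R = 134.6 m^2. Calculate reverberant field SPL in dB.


Given values:
  Lw = 112.9 dB, R = 134.6 m^2
Formula: SPL = Lw + 10 * log10(4 / R)
Compute 4 / R = 4 / 134.6 = 0.029718
Compute 10 * log10(0.029718) = -15.2698
SPL = 112.9 + (-15.2698) = 97.63

97.63 dB


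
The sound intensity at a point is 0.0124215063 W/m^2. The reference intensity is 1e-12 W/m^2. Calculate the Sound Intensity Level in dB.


Given values:
  I = 0.0124215063 W/m^2
  I_ref = 1e-12 W/m^2
Formula: SIL = 10 * log10(I / I_ref)
Compute ratio: I / I_ref = 12421506300
Compute log10: log10(12421506300) = 10.094174
Multiply: SIL = 10 * 10.094174 = 100.94

100.94 dB


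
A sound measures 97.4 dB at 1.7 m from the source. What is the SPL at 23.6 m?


Given values:
  SPL1 = 97.4 dB, r1 = 1.7 m, r2 = 23.6 m
Formula: SPL2 = SPL1 - 20 * log10(r2 / r1)
Compute ratio: r2 / r1 = 23.6 / 1.7 = 13.8824
Compute log10: log10(13.8824) = 1.142465
Compute drop: 20 * 1.142465 = 22.8493
SPL2 = 97.4 - 22.8493 = 74.55

74.55 dB


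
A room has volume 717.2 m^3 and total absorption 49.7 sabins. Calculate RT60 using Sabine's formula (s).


Given values:
  V = 717.2 m^3
  A = 49.7 sabins
Formula: RT60 = 0.161 * V / A
Numerator: 0.161 * 717.2 = 115.4692
RT60 = 115.4692 / 49.7 = 2.323

2.323 s


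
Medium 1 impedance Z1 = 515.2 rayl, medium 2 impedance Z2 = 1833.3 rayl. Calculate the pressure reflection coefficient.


Given values:
  Z1 = 515.2 rayl, Z2 = 1833.3 rayl
Formula: R = (Z2 - Z1) / (Z2 + Z1)
Numerator: Z2 - Z1 = 1833.3 - 515.2 = 1318.1
Denominator: Z2 + Z1 = 1833.3 + 515.2 = 2348.5
R = 1318.1 / 2348.5 = 0.5613

0.5613


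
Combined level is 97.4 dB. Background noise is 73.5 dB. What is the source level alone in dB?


Given values:
  L_total = 97.4 dB, L_bg = 73.5 dB
Formula: L_source = 10 * log10(10^(L_total/10) - 10^(L_bg/10))
Convert to linear:
  10^(97.4/10) = 5495408738.5762
  10^(73.5/10) = 22387211.3857
Difference: 5495408738.5762 - 22387211.3857 = 5473021527.1905
L_source = 10 * log10(5473021527.1905) = 97.38

97.38 dB
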